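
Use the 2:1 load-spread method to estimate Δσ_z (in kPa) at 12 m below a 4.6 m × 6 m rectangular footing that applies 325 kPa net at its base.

By the 2:1 method the load spreads at 1 horizontal : 2 vertical, so at depth z the loaded area has grown by z in each plan dimension:
Δσ = qBL/((B+z)(L+z)) = 325×4.6×6/((4.6+12)(6+12)) = 30.02 kPa

Δσ_z ≈ 30 kPa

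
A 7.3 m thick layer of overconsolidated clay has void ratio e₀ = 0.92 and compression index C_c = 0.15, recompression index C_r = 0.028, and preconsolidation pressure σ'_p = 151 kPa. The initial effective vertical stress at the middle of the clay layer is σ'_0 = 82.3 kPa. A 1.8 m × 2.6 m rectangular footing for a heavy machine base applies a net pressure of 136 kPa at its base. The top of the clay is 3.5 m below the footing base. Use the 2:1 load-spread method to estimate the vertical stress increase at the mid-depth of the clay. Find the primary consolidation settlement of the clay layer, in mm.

Mid-depth of clay below the footing base: z = 3.5 + 7.3/2 = 7.15 m.
Stress increase at mid-clay by the 2:1 spreading method:
Δσ = qBL/((B+z)(L+z)) = 136×1.8×2.6/((1.8+7.15)(2.6+7.15)) = 7.2939 kPa
Final effective stress: σ'_f = 82.3 + 7.2939 = 89.594 kPa.
σ'_f = 89.594 ≤ σ'_p = 151 kPa, so the clay remains overconsolidated and only the recompression index applies:
S_c = C_r·H/(1+e₀)·log₁₀(σ'_f/σ'_0) = 0.028×7.3/1.92×log₁₀(89.594/82.3)
    = 0.10646 × 0.036879 = 0.003926 m

S_c ≈ 3.93 mm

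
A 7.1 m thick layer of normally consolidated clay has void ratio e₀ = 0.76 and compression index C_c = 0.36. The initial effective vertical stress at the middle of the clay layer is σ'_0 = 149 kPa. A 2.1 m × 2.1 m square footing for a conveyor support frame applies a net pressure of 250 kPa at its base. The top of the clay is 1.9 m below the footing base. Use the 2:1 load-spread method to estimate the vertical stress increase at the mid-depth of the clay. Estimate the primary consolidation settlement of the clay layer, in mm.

Mid-depth of clay below the footing base: z = 1.9 + 7.1/2 = 5.45 m.
Stress increase at mid-clay by the 2:1 spreading method:
Δσ = qBL/((B+z)(L+z)) = 250×2.1×2.1/((2.1+5.45)(2.1+5.45)) = 19.341 kPa
Final effective stress: σ'_f = σ'_0 + Δσ = 149 + 19.341 = 168.34 kPa.
Normally consolidated clay, so the full stress increment lies on the virgin compression line:
S_c = C_c·H/(1+e₀)·log₁₀(σ'_f/σ'_0) = 0.36×7.1/(1+0.76)×log₁₀(168.34/149)
    = 1.4523 × 0.053001 = 0.07697 m

S_c ≈ 77 mm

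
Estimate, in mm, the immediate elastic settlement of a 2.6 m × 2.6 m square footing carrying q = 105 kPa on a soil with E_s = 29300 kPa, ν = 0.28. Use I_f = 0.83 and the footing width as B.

Immediate (elastic) settlement: S_e = q·B·(1−ν²)/E_s · I_f.
S_e = 105 × 2.6 × (1 − 0.28²) / 29300 × 0.83
    = 105 × 2.6 × 0.9216 / 29300 × 0.83
    = 0.007127 m = 7.127 mm

S_e ≈ 7.13 mm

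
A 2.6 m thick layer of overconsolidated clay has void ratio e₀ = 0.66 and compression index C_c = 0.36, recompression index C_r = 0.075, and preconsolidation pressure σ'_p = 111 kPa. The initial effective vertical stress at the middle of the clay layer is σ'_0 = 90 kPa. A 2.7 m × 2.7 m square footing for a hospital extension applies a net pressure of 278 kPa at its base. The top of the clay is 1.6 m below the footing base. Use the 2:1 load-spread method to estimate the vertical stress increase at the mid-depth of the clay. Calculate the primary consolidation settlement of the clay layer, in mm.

S_c ≈ 91.9 mm

Mid-depth of clay below the footing base: z = 1.6 + 2.6/2 = 2.9 m.
Stress increase at mid-clay by the 2:1 spreading method:
Δσ = qBL/((B+z)(L+z)) = 278×2.7×2.7/((2.7+2.9)(2.7+2.9)) = 64.624 kPa
Final effective stress: σ'_f = 90 + 64.624 = 154.62 kPa.
σ'_f = 154.62 > σ'_p = 111 kPa, so the stress path crosses the preconsolidation pressure — recompression up to σ'_p, then virgin compression beyond:
S_c = H/(1+e₀)·[C_r·log₁₀(σ'_p/σ'_0) + C_c·log₁₀(σ'_f/σ'_p)]
    = 2.6/1.66 × [0.075×log₁₀(111/90) + 0.36×log₁₀(154.62/111)]
    = 1.5663 × [0.006831 + 0.051819] = 0.09186 m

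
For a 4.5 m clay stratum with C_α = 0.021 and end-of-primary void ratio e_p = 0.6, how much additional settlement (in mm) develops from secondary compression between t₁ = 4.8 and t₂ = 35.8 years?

S_s ≈ 51.5 mm

Secondary compression: S_s = C_α·H/(1+e_p)·log₁₀(t₂/t₁)
S_s = 0.021×4.5/(1+0.6)×log₁₀(35.8/4.8)
    = 0.05906 × 0.8726 = 0.05154 m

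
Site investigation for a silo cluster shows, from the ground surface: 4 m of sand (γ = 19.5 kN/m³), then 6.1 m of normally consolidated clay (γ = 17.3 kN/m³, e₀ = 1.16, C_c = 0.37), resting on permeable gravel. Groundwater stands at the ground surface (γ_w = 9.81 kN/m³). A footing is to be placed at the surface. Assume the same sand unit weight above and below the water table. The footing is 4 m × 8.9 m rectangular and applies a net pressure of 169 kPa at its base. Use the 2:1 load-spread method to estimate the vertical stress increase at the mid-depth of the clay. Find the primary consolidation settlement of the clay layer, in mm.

S_c ≈ 200 mm

Mid-depth of clay below the ground surface: z = 4 + 6.1/2 = 7.05 m.
Total vertical stress at mid-clay: σ_v = 19.5×4 + 17.3×3.05 = 130.76 kPa.
Pore pressure: u = 9.81×(7.05 − 0) = 69.16 kPa.
Initial effective stress: σ'_0 = σ_v − u = 130.76 − 69.16 = 61.6 kPa.
Stress increase at mid-clay by the 2:1 spreading method:
Δσ = qBL/((B+z)(L+z)) = 169×4×8.9/((4+7.05)(8.9+7.05)) = 34.136 kPa
Final effective stress: σ'_f = σ'_0 + Δσ = 61.6 + 34.136 = 95.736 kPa.
Normally consolidated clay, so the full stress increment lies on the virgin compression line:
S_c = C_c·H/(1+e₀)·log₁₀(σ'_f/σ'_0) = 0.37×6.1/(1+1.16)×log₁₀(95.736/61.6)
    = 1.0449 × 0.19149 = 0.2001 m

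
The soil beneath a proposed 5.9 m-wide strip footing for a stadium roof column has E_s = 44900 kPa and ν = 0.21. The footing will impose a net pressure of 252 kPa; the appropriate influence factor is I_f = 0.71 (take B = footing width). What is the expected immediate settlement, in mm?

Immediate (elastic) settlement: S_e = q·B·(1−ν²)/E_s · I_f.
S_e = 252 × 5.9 × (1 − 0.21²) / 44900 × 0.71
    = 252 × 5.9 × 0.9559 / 44900 × 0.71
    = 0.02247 m = 22.47 mm

S_e ≈ 22.5 mm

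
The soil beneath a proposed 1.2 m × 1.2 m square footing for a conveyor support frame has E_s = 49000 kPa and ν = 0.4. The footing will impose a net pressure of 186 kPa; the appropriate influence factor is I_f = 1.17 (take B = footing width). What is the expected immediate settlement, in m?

Immediate (elastic) settlement: S_e = q·B·(1−ν²)/E_s · I_f.
S_e = 186 × 1.2 × (1 − 0.4²) / 49000 × 1.17
    = 186 × 1.2 × 0.84 / 49000 × 1.17
    = 0.004477 m

S_e ≈ 0.00448 m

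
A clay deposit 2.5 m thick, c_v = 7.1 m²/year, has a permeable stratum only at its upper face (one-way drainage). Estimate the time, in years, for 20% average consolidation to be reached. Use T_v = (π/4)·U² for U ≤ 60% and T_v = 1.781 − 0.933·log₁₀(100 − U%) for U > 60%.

t ≈ 0.0277 years

Drainage path length: H_d = H = 2.5 m (single drainage).
U ≤ 60%: T_v = (π/4)·U² = (π/4)×0.2² = 0.031416.
t = T_v·H_d²/c_v = 0.031416×2.5²/7.1 = 0.02765 years.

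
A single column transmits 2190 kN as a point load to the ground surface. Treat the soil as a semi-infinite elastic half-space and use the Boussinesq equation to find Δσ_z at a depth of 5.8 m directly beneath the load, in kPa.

Boussinesq vertical stress below a point load on an elastic half-space:
Δσ_z = 3P/(2πz²) · [1 + (r/z)²]^(−5/2)
r/z = 0/5.8 = 0; [1+(r/z)²]^(−5/2) = 1.
Δσ_z = 3×2190/(2π×5.8²) × 1 = 31.083 × 1 = 31.08 kPa

Δσ_z ≈ 31.1 kPa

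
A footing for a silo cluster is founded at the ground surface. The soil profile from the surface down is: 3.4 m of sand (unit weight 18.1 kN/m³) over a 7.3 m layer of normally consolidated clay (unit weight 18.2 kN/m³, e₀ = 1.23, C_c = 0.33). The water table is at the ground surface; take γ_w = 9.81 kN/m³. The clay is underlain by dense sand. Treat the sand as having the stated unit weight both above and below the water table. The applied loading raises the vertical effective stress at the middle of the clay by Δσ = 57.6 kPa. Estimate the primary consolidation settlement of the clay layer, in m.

S_c ≈ 0.32 m

Mid-depth of clay below the ground surface: z = 3.4 + 7.3/2 = 7.05 m.
Total vertical stress at mid-clay: σ_v = 18.1×3.4 + 18.2×3.65 = 127.97 kPa.
Pore pressure: u = 9.81×(7.05 − 0) = 69.16 kPa.
Initial effective stress: σ'_0 = σ_v − u = 127.97 − 69.16 = 58.81 kPa.
Final effective stress: σ'_f = σ'_0 + Δσ = 58.81 + 57.6 = 116.41 kPa.
Normally consolidated clay, so the full stress increment lies on the virgin compression line:
S_c = C_c·H/(1+e₀)·log₁₀(σ'_f/σ'_0) = 0.33×7.3/(1+1.23)×log₁₀(116.41/58.81)
    = 1.0803 × 0.29654 = 0.3204 m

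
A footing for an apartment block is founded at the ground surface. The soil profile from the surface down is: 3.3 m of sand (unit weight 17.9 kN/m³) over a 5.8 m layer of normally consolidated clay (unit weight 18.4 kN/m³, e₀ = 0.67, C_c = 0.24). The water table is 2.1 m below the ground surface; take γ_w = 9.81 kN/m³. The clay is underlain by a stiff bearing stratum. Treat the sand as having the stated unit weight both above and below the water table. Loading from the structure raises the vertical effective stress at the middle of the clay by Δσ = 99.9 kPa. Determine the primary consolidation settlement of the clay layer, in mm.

Mid-depth of clay below the ground surface: z = 3.3 + 5.8/2 = 6.2 m.
Total vertical stress at mid-clay: σ_v = 17.9×3.3 + 18.4×2.9 = 112.43 kPa.
Pore pressure: u = 9.81×(6.2 − 2.1) = 40.221 kPa.
Initial effective stress: σ'_0 = σ_v − u = 112.43 − 40.221 = 72.209 kPa.
Final effective stress: σ'_f = σ'_0 + Δσ = 72.209 + 99.9 = 172.11 kPa.
Normally consolidated clay, so the full stress increment lies on the virgin compression line:
S_c = C_c·H/(1+e₀)·log₁₀(σ'_f/σ'_0) = 0.24×5.8/(1+0.67)×log₁₀(172.11/72.209)
    = 0.83353 × 0.37721 = 0.3144 m

S_c ≈ 314 mm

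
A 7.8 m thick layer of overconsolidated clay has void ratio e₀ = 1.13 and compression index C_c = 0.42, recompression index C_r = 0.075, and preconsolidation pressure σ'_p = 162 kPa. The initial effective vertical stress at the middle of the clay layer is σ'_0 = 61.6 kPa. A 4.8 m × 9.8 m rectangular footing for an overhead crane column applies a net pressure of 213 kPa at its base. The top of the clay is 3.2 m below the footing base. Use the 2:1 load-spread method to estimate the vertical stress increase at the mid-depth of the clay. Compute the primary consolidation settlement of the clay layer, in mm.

S_c ≈ 70.7 mm

Mid-depth of clay below the footing base: z = 3.2 + 7.8/2 = 7.1 m.
Stress increase at mid-clay by the 2:1 spreading method:
Δσ = qBL/((B+z)(L+z)) = 213×4.8×9.8/((4.8+7.1)(9.8+7.1)) = 49.821 kPa
Final effective stress: σ'_f = 61.6 + 49.821 = 111.42 kPa.
σ'_f = 111.42 ≤ σ'_p = 162 kPa, so the clay remains overconsolidated and only the recompression index applies:
S_c = C_r·H/(1+e₀)·log₁₀(σ'_f/σ'_0) = 0.075×7.8/2.13×log₁₀(111.42/61.6)
    = 0.27465 × 0.25738 = 0.07069 m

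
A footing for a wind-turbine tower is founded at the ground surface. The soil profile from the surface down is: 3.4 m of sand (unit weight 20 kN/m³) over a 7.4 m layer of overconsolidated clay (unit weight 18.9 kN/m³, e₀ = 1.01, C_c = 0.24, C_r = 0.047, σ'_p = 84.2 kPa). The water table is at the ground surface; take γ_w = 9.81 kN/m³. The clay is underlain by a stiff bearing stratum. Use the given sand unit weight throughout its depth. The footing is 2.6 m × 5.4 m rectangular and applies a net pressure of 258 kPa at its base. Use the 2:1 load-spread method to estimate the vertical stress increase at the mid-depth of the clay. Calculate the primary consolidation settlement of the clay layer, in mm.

S_c ≈ 74.6 mm

Mid-depth of clay below the ground surface: z = 3.4 + 7.4/2 = 7.1 m.
Total vertical stress at mid-clay: σ_v = 20×3.4 + 18.9×3.7 = 137.93 kPa.
Pore pressure: u = 9.81×(7.1 − 0) = 69.651 kPa.
Initial effective stress: σ'_0 = σ_v − u = 137.93 − 69.651 = 68.279 kPa.
Stress increase at mid-clay by the 2:1 spreading method:
Δσ = qBL/((B+z)(L+z)) = 258×2.6×5.4/((2.6+7.1)(5.4+7.1)) = 29.875 kPa
Final effective stress: σ'_f = 68.279 + 29.875 = 98.154 kPa.
σ'_f = 98.154 > σ'_p = 84.2 kPa, so the stress path crosses the preconsolidation pressure — recompression up to σ'_p, then virgin compression beyond:
S_c = H/(1+e₀)·[C_r·log₁₀(σ'_p/σ'_0) + C_c·log₁₀(σ'_f/σ'_p)]
    = 7.4/2.01 × [0.047×log₁₀(84.2/68.279) + 0.24×log₁₀(98.154/84.2)]
    = 3.6816 × [0.0042782 + 0.015983] = 0.07459 m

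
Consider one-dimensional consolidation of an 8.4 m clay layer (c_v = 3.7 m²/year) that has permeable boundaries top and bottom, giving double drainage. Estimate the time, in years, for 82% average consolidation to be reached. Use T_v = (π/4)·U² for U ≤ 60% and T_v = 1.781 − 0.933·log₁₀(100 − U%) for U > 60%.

Drainage path length: H_d = H/2 = 4.2 m (double drainage).
U > 60%: T_v = 1.781 − 0.933·log₁₀(100 − 82) = 0.60983.
t = T_v·H_d²/c_v = 0.60983×4.2²/3.7 = 2.907 years.

t ≈ 2.91 years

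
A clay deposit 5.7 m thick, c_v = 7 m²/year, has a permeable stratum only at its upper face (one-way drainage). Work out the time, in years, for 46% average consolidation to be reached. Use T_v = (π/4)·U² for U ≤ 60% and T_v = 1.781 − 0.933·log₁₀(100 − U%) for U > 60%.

Drainage path length: H_d = H = 5.7 m (single drainage).
U ≤ 60%: T_v = (π/4)·U² = (π/4)×0.46² = 0.16619.
t = T_v·H_d²/c_v = 0.16619×5.7²/7 = 0.7714 years.

t ≈ 0.771 years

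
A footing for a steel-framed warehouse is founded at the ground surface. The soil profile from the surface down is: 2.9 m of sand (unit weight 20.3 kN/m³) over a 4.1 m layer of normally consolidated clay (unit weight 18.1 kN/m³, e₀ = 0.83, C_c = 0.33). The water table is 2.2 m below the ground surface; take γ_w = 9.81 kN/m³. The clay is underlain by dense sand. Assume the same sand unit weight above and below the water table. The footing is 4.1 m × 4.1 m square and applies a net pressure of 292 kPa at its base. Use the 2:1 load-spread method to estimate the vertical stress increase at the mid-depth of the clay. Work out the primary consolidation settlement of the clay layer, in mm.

S_c ≈ 201 mm

Mid-depth of clay below the ground surface: z = 2.9 + 4.1/2 = 4.95 m.
Total vertical stress at mid-clay: σ_v = 20.3×2.9 + 18.1×2.05 = 95.975 kPa.
Pore pressure: u = 9.81×(4.95 − 2.2) = 26.978 kPa.
Initial effective stress: σ'_0 = σ_v − u = 95.975 − 26.978 = 68.997 kPa.
Stress increase at mid-clay by the 2:1 spreading method:
Δσ = qBL/((B+z)(L+z)) = 292×4.1×4.1/((4.1+4.95)(4.1+4.95)) = 59.931 kPa
Final effective stress: σ'_f = σ'_0 + Δσ = 68.997 + 59.931 = 128.93 kPa.
Normally consolidated clay, so the full stress increment lies on the virgin compression line:
S_c = C_c·H/(1+e₀)·log₁₀(σ'_f/σ'_0) = 0.33×4.1/(1+0.83)×log₁₀(128.93/68.997)
    = 0.73934 × 0.27152 = 0.2007 m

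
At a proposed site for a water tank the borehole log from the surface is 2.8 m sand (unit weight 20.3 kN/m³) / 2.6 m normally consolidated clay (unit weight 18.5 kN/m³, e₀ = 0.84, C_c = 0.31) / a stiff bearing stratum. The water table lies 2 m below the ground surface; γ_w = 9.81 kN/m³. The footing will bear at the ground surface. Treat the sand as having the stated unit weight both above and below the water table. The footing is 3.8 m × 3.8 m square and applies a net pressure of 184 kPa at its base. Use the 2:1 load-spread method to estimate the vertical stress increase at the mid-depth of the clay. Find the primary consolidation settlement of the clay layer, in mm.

Mid-depth of clay below the ground surface: z = 2.8 + 2.6/2 = 4.1 m.
Total vertical stress at mid-clay: σ_v = 20.3×2.8 + 18.5×1.3 = 80.89 kPa.
Pore pressure: u = 9.81×(4.1 − 2) = 20.601 kPa.
Initial effective stress: σ'_0 = σ_v − u = 80.89 − 20.601 = 60.289 kPa.
Stress increase at mid-clay by the 2:1 spreading method:
Δσ = qBL/((B+z)(L+z)) = 184×3.8×3.8/((3.8+4.1)(3.8+4.1)) = 42.573 kPa
Final effective stress: σ'_f = σ'_0 + Δσ = 60.289 + 42.573 = 102.86 kPa.
Normally consolidated clay, so the full stress increment lies on the virgin compression line:
S_c = C_c·H/(1+e₀)·log₁₀(σ'_f/σ'_0) = 0.31×2.6/(1+0.84)×log₁₀(102.86/60.289)
    = 0.43804 × 0.23201 = 0.1016 m

S_c ≈ 102 mm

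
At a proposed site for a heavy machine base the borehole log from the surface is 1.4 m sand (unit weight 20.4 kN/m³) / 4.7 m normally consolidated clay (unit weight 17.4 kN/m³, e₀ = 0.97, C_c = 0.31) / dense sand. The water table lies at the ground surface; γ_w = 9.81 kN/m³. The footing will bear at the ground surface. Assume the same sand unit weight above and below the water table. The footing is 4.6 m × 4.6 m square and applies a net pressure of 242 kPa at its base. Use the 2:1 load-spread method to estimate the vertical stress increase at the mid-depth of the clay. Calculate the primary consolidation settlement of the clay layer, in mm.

Mid-depth of clay below the ground surface: z = 1.4 + 4.7/2 = 3.75 m.
Total vertical stress at mid-clay: σ_v = 20.4×1.4 + 17.4×2.35 = 69.45 kPa.
Pore pressure: u = 9.81×(3.75 − 0) = 36.788 kPa.
Initial effective stress: σ'_0 = σ_v − u = 69.45 − 36.788 = 32.662 kPa.
Stress increase at mid-clay by the 2:1 spreading method:
Δσ = qBL/((B+z)(L+z)) = 242×4.6×4.6/((4.6+3.75)(4.6+3.75)) = 73.444 kPa
Final effective stress: σ'_f = σ'_0 + Δσ = 32.662 + 73.444 = 106.11 kPa.
Normally consolidated clay, so the full stress increment lies on the virgin compression line:
S_c = C_c·H/(1+e₀)·log₁₀(σ'_f/σ'_0) = 0.31×4.7/(1+0.97)×log₁₀(106.11/32.662)
    = 0.73959 × 0.51171 = 0.3785 m

S_c ≈ 378 mm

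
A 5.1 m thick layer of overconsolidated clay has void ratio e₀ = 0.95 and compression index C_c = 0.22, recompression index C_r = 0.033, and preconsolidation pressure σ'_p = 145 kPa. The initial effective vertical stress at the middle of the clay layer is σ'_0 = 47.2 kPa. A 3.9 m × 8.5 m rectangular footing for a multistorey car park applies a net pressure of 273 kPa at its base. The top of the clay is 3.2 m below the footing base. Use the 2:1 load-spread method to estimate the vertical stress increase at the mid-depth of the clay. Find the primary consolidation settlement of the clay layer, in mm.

S_c ≈ 32.7 mm

Mid-depth of clay below the footing base: z = 3.2 + 5.1/2 = 5.75 m.
Stress increase at mid-clay by the 2:1 spreading method:
Δσ = qBL/((B+z)(L+z)) = 273×3.9×8.5/((3.9+5.75)(8.5+5.75)) = 65.812 kPa
Final effective stress: σ'_f = 47.2 + 65.812 = 113.01 kPa.
σ'_f = 113.01 ≤ σ'_p = 145 kPa, so the clay remains overconsolidated and only the recompression index applies:
S_c = C_r·H/(1+e₀)·log₁₀(σ'_f/σ'_0) = 0.033×5.1/1.95×log₁₀(113.01/47.2)
    = 0.086308 × 0.37917 = 0.03273 m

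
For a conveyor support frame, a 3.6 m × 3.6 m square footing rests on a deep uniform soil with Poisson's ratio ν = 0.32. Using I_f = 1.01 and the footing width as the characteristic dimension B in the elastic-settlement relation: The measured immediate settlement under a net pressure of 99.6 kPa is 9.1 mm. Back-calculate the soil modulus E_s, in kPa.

S_e = q·B·(1−ν²)/E_s · I_f  ⇒  E_s = q·B·(1−ν²)·I_f / S_e.
E_s = 99.6 × 3.6 × 0.8976 × 1.01 / 0.0091 = 35720 kPa

E_s ≈ 35700 kPa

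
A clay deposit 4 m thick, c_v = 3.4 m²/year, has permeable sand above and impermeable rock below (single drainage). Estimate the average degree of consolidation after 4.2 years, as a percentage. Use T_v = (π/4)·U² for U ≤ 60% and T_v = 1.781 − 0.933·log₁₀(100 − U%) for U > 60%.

U ≈ 91 %

Drainage path length: H_d = H = 4 m (single drainage).
T_v = c_v·t/H_d² = 3.4×4.2/4² = 0.8925.
T_v = 0.8925 corresponds to the U > 60% branch:
U = 1 − 10^((1.781 − T_v)/0.933)/100 = 0.9104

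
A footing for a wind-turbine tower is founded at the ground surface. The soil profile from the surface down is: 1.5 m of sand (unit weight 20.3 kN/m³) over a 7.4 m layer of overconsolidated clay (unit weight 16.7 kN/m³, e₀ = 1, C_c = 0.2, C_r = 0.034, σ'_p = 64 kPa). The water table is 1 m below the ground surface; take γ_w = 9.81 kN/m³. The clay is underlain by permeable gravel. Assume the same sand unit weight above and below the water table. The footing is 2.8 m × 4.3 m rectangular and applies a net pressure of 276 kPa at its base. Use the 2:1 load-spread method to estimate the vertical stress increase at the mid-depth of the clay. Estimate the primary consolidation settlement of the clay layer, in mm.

S_c ≈ 139 mm

Mid-depth of clay below the ground surface: z = 1.5 + 7.4/2 = 5.2 m.
Total vertical stress at mid-clay: σ_v = 20.3×1.5 + 16.7×3.7 = 92.24 kPa.
Pore pressure: u = 9.81×(5.2 − 1) = 41.202 kPa.
Initial effective stress: σ'_0 = σ_v − u = 92.24 − 41.202 = 51.038 kPa.
Stress increase at mid-clay by the 2:1 spreading method:
Δσ = qBL/((B+z)(L+z)) = 276×2.8×4.3/((2.8+5.2)(4.3+5.2)) = 43.724 kPa
Final effective stress: σ'_f = 51.038 + 43.724 = 94.762 kPa.
σ'_f = 94.762 > σ'_p = 64 kPa, so the stress path crosses the preconsolidation pressure — recompression up to σ'_p, then virgin compression beyond:
S_c = H/(1+e₀)·[C_r·log₁₀(σ'_p/σ'_0) + C_c·log₁₀(σ'_f/σ'_p)]
    = 7.4/2 × [0.034×log₁₀(64/51.038) + 0.2×log₁₀(94.762/64)]
    = 3.7 × [0.0033417 + 0.034091] = 0.1385 m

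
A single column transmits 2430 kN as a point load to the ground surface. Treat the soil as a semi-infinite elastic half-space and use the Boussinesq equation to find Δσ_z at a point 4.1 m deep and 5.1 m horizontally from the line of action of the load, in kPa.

Boussinesq vertical stress below a point load on an elastic half-space:
Δσ_z = 3P/(2πz²) · [1 + (r/z)²]^(−5/2)
r/z = 5.1/4.1 = 1.2439; [1+(r/z)²]^(−5/2) = 0.096561.
Δσ_z = 3×2430/(2π×4.1²) × 0.096561 = 69.021 × 0.096561 = 6.665 kPa

Δσ_z ≈ 6.66 kPa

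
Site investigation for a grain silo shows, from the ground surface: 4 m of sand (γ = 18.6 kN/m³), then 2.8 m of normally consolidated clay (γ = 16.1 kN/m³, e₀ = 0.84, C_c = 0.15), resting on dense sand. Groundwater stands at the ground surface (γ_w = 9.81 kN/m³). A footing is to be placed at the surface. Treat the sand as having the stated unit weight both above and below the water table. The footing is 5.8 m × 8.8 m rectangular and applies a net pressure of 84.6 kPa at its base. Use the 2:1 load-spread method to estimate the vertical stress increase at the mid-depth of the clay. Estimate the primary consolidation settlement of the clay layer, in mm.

S_c ≈ 47.7 mm

Mid-depth of clay below the ground surface: z = 4 + 2.8/2 = 5.4 m.
Total vertical stress at mid-clay: σ_v = 18.6×4 + 16.1×1.4 = 96.94 kPa.
Pore pressure: u = 9.81×(5.4 − 0) = 52.974 kPa.
Initial effective stress: σ'_0 = σ_v − u = 96.94 − 52.974 = 43.966 kPa.
Stress increase at mid-clay by the 2:1 spreading method:
Δσ = qBL/((B+z)(L+z)) = 84.6×5.8×8.8/((5.8+5.4)(8.8+5.4)) = 27.15 kPa
Final effective stress: σ'_f = σ'_0 + Δσ = 43.966 + 27.15 = 71.116 kPa.
Normally consolidated clay, so the full stress increment lies on the virgin compression line:
S_c = C_c·H/(1+e₀)·log₁₀(σ'_f/σ'_0) = 0.15×2.8/(1+0.84)×log₁₀(71.116/43.966)
    = 0.22826 × 0.20885 = 0.04767 m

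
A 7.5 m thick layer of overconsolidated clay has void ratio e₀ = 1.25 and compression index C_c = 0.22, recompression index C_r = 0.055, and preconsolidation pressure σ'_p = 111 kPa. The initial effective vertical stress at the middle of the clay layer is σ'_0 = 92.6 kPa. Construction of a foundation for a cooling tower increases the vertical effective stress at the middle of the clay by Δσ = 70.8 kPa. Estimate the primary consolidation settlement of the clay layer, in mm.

S_c ≈ 138 mm

Final effective stress: σ'_f = 92.6 + 70.8 = 163.4 kPa.
σ'_f = 163.4 > σ'_p = 111 kPa, so the stress path crosses the preconsolidation pressure — recompression up to σ'_p, then virgin compression beyond:
S_c = H/(1+e₀)·[C_r·log₁₀(σ'_p/σ'_0) + C_c·log₁₀(σ'_f/σ'_p)]
    = 7.5/2.25 × [0.055×log₁₀(111/92.6) + 0.22×log₁₀(163.4/111)]
    = 3.3333 × [0.0043292 + 0.036944] = 0.1376 m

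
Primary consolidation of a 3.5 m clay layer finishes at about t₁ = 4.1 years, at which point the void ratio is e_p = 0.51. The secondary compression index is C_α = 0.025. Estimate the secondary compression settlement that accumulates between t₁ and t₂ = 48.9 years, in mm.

Secondary compression: S_s = C_α·H/(1+e_p)·log₁₀(t₂/t₁)
S_s = 0.025×3.5/(1+0.51)×log₁₀(48.9/4.1)
    = 0.05795 × 1.077 = 0.06238 m

S_s ≈ 62.4 mm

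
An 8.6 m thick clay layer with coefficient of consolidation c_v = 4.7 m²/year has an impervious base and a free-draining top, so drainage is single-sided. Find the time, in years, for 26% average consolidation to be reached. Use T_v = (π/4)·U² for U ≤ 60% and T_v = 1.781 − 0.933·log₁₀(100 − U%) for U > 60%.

t ≈ 0.835 years

Drainage path length: H_d = H = 8.6 m (single drainage).
U ≤ 60%: T_v = (π/4)·U² = (π/4)×0.26² = 0.053093.
t = T_v·H_d²/c_v = 0.053093×8.6²/4.7 = 0.8355 years.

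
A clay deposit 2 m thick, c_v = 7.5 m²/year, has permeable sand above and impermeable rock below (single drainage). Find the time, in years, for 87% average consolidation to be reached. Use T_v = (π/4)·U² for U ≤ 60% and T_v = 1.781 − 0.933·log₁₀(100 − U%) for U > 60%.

t ≈ 0.396 years

Drainage path length: H_d = H = 2 m (single drainage).
U > 60%: T_v = 1.781 − 0.933·log₁₀(100 − 87) = 0.74169.
t = T_v·H_d²/c_v = 0.74169×2²/7.5 = 0.3956 years.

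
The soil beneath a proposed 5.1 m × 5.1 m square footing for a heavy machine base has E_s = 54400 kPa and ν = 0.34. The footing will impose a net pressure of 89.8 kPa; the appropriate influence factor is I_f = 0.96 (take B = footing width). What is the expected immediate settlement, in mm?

Immediate (elastic) settlement: S_e = q·B·(1−ν²)/E_s · I_f.
S_e = 89.8 × 5.1 × (1 − 0.34²) / 54400 × 0.96
    = 89.8 × 5.1 × 0.8844 / 54400 × 0.96
    = 0.007148 m = 7.148 mm

S_e ≈ 7.15 mm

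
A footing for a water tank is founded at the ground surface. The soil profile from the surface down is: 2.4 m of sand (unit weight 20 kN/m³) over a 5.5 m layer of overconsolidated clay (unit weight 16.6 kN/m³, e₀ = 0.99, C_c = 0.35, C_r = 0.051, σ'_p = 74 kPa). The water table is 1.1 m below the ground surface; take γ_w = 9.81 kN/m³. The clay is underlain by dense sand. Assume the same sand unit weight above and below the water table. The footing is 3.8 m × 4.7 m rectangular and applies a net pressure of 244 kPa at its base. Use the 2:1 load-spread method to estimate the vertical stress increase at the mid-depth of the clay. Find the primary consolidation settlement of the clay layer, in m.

S_c ≈ 0.16 m

Mid-depth of clay below the ground surface: z = 2.4 + 5.5/2 = 5.15 m.
Total vertical stress at mid-clay: σ_v = 20×2.4 + 16.6×2.75 = 93.65 kPa.
Pore pressure: u = 9.81×(5.15 − 1.1) = 39.73 kPa.
Initial effective stress: σ'_0 = σ_v − u = 93.65 − 39.73 = 53.92 kPa.
Stress increase at mid-clay by the 2:1 spreading method:
Δσ = qBL/((B+z)(L+z)) = 244×3.8×4.7/((3.8+5.15)(4.7+5.15)) = 49.432 kPa
Final effective stress: σ'_f = 53.92 + 49.432 = 103.35 kPa.
σ'_f = 103.35 > σ'_p = 74 kPa, so the stress path crosses the preconsolidation pressure — recompression up to σ'_p, then virgin compression beyond:
S_c = H/(1+e₀)·[C_r·log₁₀(σ'_p/σ'_0) + C_c·log₁₀(σ'_f/σ'_p)]
    = 5.5/1.99 × [0.051×log₁₀(74/53.92) + 0.35×log₁₀(103.35/74)]
    = 2.7638 × [0.0070116 + 0.050778] = 0.1597 m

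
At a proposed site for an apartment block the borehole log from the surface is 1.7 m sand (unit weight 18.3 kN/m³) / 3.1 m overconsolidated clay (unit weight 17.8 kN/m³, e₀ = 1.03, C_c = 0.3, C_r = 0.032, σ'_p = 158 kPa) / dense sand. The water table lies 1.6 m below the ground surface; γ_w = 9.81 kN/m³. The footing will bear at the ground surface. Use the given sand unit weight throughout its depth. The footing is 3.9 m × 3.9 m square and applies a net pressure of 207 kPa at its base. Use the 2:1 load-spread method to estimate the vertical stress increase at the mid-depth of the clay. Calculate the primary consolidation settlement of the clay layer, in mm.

S_c ≈ 19 mm

Mid-depth of clay below the ground surface: z = 1.7 + 3.1/2 = 3.25 m.
Total vertical stress at mid-clay: σ_v = 18.3×1.7 + 17.8×1.55 = 58.7 kPa.
Pore pressure: u = 9.81×(3.25 − 1.6) = 16.186 kPa.
Initial effective stress: σ'_0 = σ_v − u = 58.7 − 16.186 = 42.514 kPa.
Stress increase at mid-clay by the 2:1 spreading method:
Δσ = qBL/((B+z)(L+z)) = 207×3.9×3.9/((3.9+3.25)(3.9+3.25)) = 61.587 kPa
Final effective stress: σ'_f = 42.514 + 61.587 = 104.1 kPa.
σ'_f = 104.1 ≤ σ'_p = 158 kPa, so the clay remains overconsolidated and only the recompression index applies:
S_c = C_r·H/(1+e₀)·log₁₀(σ'_f/σ'_0) = 0.032×3.1/2.03×log₁₀(104.1/42.514)
    = 0.048867 × 0.38892 = 0.01901 m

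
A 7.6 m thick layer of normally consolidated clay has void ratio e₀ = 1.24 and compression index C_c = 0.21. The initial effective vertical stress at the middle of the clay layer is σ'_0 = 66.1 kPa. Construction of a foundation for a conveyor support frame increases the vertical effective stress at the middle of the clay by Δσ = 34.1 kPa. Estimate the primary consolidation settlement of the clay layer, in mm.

Final effective stress: σ'_f = σ'_0 + Δσ = 66.1 + 34.1 = 100.2 kPa.
Normally consolidated clay, so the full stress increment lies on the virgin compression line:
S_c = C_c·H/(1+e₀)·log₁₀(σ'_f/σ'_0) = 0.21×7.6/(1+1.24)×log₁₀(100.2/66.1)
    = 0.7125 × 0.18067 = 0.1287 m

S_c ≈ 129 mm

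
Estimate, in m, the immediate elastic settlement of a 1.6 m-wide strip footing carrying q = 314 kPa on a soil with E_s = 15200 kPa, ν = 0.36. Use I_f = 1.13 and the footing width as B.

Immediate (elastic) settlement: S_e = q·B·(1−ν²)/E_s · I_f.
S_e = 314 × 1.6 × (1 − 0.36²) / 15200 × 1.13
    = 314 × 1.6 × 0.8704 / 15200 × 1.13
    = 0.03251 m

S_e ≈ 0.0325 m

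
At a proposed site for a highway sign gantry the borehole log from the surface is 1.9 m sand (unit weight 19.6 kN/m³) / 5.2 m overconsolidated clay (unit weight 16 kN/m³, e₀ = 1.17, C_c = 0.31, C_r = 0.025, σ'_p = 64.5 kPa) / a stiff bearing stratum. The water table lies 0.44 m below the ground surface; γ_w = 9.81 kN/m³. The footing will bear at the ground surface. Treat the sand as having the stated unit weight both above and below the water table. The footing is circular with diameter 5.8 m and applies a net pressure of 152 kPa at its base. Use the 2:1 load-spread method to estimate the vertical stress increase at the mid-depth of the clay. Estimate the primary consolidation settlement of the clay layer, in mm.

Mid-depth of clay below the ground surface: z = 1.9 + 5.2/2 = 4.5 m.
Total vertical stress at mid-clay: σ_v = 19.6×1.9 + 16×2.6 = 78.84 kPa.
Pore pressure: u = 9.81×(4.5 − 0.44) = 39.829 kPa.
Initial effective stress: σ'_0 = σ_v − u = 78.84 − 39.829 = 39.011 kPa.
Stress increase at mid-clay by the 2:1 spreading method:
Δσ ≈ qD²/(D+z)² = 152×5.8²/(5.8+4.5)² = 48.198 kPa
Final effective stress: σ'_f = 39.011 + 48.198 = 87.209 kPa.
σ'_f = 87.209 > σ'_p = 64.5 kPa, so the stress path crosses the preconsolidation pressure — recompression up to σ'_p, then virgin compression beyond:
S_c = H/(1+e₀)·[C_r·log₁₀(σ'_p/σ'_0) + C_c·log₁₀(σ'_f/σ'_p)]
    = 5.2/2.17 × [0.025×log₁₀(64.5/39.011) + 0.31×log₁₀(87.209/64.5)]
    = 2.3963 × [0.0054593 + 0.04061] = 0.1104 m

S_c ≈ 110 mm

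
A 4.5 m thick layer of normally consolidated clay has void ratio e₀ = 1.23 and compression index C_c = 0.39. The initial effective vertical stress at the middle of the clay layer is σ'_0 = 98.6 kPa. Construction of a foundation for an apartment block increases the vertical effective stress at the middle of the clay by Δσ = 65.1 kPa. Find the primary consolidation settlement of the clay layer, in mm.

Final effective stress: σ'_f = σ'_0 + Δσ = 98.6 + 65.1 = 163.7 kPa.
Normally consolidated clay, so the full stress increment lies on the virgin compression line:
S_c = C_c·H/(1+e₀)·log₁₀(σ'_f/σ'_0) = 0.39×4.5/(1+1.23)×log₁₀(163.7/98.6)
    = 0.787 × 0.22017 = 0.1733 m

S_c ≈ 173 mm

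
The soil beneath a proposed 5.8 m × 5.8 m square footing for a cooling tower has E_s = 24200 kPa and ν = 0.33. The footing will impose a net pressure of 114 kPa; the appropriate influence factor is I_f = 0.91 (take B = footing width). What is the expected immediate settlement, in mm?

Immediate (elastic) settlement: S_e = q·B·(1−ν²)/E_s · I_f.
S_e = 114 × 5.8 × (1 − 0.33²) / 24200 × 0.91
    = 114 × 5.8 × 0.8911 / 24200 × 0.91
    = 0.02216 m = 22.16 mm

S_e ≈ 22.2 mm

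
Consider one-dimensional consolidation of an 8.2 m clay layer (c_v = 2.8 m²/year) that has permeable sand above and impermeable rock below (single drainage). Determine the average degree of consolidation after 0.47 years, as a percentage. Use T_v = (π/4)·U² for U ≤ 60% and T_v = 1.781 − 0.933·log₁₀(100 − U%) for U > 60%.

U ≈ 15.8 %

Drainage path length: H_d = H = 8.2 m (single drainage).
T_v = c_v·t/H_d² = 2.8×0.47/8.2² = 0.019572.
T_v = 0.019572 corresponds to the U ≤ 60% branch:
U = √(4T_v/π) = 0.1579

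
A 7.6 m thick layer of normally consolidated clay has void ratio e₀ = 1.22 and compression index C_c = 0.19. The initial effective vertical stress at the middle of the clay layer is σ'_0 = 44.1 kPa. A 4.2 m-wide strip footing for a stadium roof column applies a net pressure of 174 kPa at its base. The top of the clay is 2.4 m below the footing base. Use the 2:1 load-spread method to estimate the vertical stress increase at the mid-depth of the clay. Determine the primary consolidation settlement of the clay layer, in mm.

Mid-depth of clay below the footing base: z = 2.4 + 7.6/2 = 6.2 m.
Stress increase at mid-clay by the 2:1 spreading method:
Δσ = qB/(B+z) = 174×4.2/(4.2+6.2) = 70.269 kPa
Final effective stress: σ'_f = σ'_0 + Δσ = 44.1 + 70.269 = 114.37 kPa.
Normally consolidated clay, so the full stress increment lies on the virgin compression line:
S_c = C_c·H/(1+e₀)·log₁₀(σ'_f/σ'_0) = 0.19×7.6/(1+1.22)×log₁₀(114.37/44.1)
    = 0.65045 × 0.41387 = 0.2692 m

S_c ≈ 269 mm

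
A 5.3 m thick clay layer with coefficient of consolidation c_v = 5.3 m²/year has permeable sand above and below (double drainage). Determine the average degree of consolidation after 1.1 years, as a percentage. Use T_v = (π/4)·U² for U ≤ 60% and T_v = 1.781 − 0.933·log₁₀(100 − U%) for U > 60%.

Drainage path length: H_d = H/2 = 2.65 m (double drainage).
T_v = c_v·t/H_d² = 5.3×1.1/2.65² = 0.83019.
T_v = 0.83019 corresponds to the U > 60% branch:
U = 1 − 10^((1.781 − T_v)/0.933)/100 = 0.8955

U ≈ 89.6 %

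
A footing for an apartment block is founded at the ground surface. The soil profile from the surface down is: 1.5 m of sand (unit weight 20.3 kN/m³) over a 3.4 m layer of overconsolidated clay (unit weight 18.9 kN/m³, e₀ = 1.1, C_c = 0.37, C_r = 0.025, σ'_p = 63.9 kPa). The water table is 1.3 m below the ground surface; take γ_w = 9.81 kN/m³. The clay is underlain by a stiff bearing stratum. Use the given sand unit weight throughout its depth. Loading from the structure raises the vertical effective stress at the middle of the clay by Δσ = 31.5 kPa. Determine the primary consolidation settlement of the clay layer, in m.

S_c ≈ 0.0498 m

Mid-depth of clay below the ground surface: z = 1.5 + 3.4/2 = 3.2 m.
Total vertical stress at mid-clay: σ_v = 20.3×1.5 + 18.9×1.7 = 62.58 kPa.
Pore pressure: u = 9.81×(3.2 − 1.3) = 18.639 kPa.
Initial effective stress: σ'_0 = σ_v − u = 62.58 − 18.639 = 43.941 kPa.
Final effective stress: σ'_f = 43.941 + 31.5 = 75.441 kPa.
σ'_f = 75.441 > σ'_p = 63.9 kPa, so the stress path crosses the preconsolidation pressure — recompression up to σ'_p, then virgin compression beyond:
S_c = H/(1+e₀)·[C_r·log₁₀(σ'_p/σ'_0) + C_c·log₁₀(σ'_f/σ'_p)]
    = 3.4/2.1 × [0.025×log₁₀(63.9/43.941) + 0.37×log₁₀(75.441/63.9)]
    = 1.619 × [0.0040658 + 0.026679] = 0.04978 m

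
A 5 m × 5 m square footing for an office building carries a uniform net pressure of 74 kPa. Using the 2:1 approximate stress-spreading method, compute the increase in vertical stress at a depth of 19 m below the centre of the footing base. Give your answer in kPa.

By the 2:1 method the load spreads at 1 horizontal : 2 vertical, so at depth z the loaded area has grown by z in each plan dimension:
Δσ = qBL/((B+z)(L+z)) = 74×5×5/((5+19)(5+19)) = 3.2118 kPa

Δσ_z ≈ 3.21 kPa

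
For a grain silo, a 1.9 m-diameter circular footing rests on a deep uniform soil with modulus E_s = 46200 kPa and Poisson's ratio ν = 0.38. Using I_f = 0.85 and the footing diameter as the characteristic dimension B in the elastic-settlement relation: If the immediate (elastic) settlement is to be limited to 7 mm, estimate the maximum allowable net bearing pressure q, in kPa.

q ≈ 234 kPa

S_e = q·B·(1−ν²)/E_s · I_f  ⇒  q = S_e·E_s / (B·(1−ν²)·I_f).
q = 0.007 × 46200 / (1.9 × 0.8556 × 0.85) = 234 kPa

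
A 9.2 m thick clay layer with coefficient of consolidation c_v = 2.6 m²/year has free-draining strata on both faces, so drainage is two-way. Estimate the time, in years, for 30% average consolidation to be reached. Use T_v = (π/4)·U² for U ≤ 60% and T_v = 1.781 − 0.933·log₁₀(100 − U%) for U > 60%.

Drainage path length: H_d = H/2 = 4.6 m (double drainage).
U ≤ 60%: T_v = (π/4)·U² = (π/4)×0.3² = 0.070686.
t = T_v·H_d²/c_v = 0.070686×4.6²/2.6 = 0.5753 years.

t ≈ 0.575 years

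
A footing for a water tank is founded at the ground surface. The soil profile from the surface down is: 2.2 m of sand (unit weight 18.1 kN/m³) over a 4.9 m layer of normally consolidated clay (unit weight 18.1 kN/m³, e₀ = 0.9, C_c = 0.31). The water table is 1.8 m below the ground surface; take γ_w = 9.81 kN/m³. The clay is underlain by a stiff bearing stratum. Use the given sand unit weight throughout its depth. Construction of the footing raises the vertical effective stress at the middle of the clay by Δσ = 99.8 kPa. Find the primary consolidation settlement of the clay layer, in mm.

S_c ≈ 354 mm

Mid-depth of clay below the ground surface: z = 2.2 + 4.9/2 = 4.65 m.
Total vertical stress at mid-clay: σ_v = 18.1×2.2 + 18.1×2.45 = 84.165 kPa.
Pore pressure: u = 9.81×(4.65 − 1.8) = 27.959 kPa.
Initial effective stress: σ'_0 = σ_v − u = 84.165 − 27.959 = 56.206 kPa.
Final effective stress: σ'_f = σ'_0 + Δσ = 56.206 + 99.8 = 156.01 kPa.
Normally consolidated clay, so the full stress increment lies on the virgin compression line:
S_c = C_c·H/(1+e₀)·log₁₀(σ'_f/σ'_0) = 0.31×4.9/(1+0.9)×log₁₀(156.01/56.206)
    = 0.79947 × 0.44337 = 0.3545 m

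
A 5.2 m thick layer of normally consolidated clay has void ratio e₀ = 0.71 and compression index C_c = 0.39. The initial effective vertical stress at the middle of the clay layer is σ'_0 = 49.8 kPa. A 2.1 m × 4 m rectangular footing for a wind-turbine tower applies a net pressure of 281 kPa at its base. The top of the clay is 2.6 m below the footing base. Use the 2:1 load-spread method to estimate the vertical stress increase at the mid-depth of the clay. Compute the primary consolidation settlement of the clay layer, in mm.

Mid-depth of clay below the footing base: z = 2.6 + 5.2/2 = 5.2 m.
Stress increase at mid-clay by the 2:1 spreading method:
Δσ = qBL/((B+z)(L+z)) = 281×2.1×4/((2.1+5.2)(4+5.2)) = 35.146 kPa
Final effective stress: σ'_f = σ'_0 + Δσ = 49.8 + 35.146 = 84.946 kPa.
Normally consolidated clay, so the full stress increment lies on the virgin compression line:
S_c = C_c·H/(1+e₀)·log₁₀(σ'_f/σ'_0) = 0.39×5.2/(1+0.71)×log₁₀(84.946/49.8)
    = 1.186 × 0.23191 = 0.275 m

S_c ≈ 275 mm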